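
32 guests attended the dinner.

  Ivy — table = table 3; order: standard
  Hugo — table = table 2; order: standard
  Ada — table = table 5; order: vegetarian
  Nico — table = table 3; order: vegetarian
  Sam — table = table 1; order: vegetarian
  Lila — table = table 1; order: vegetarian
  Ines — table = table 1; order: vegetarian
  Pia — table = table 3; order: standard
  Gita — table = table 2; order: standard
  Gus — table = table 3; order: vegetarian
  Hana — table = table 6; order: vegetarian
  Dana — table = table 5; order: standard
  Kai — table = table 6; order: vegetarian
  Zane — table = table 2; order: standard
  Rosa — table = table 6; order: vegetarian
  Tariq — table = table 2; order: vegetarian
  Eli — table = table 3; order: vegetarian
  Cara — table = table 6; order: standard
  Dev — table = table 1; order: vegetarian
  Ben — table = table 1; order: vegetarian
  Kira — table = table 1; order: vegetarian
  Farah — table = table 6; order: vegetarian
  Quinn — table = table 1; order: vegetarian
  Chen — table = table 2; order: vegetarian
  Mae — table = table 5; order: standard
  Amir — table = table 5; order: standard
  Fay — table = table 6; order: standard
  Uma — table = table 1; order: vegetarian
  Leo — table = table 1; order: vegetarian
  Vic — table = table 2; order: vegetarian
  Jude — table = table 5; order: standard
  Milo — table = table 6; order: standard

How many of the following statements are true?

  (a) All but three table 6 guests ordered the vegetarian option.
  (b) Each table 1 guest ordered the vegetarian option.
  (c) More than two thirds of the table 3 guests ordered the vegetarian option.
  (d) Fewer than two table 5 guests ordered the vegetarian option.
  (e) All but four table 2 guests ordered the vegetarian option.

3

(a) table 6: |A| = 7, |A ∩ B| = 4; needs |A ∖ B| = 3 — true.
(b) table 1: |A| = 9, |A ∩ B| = 9; needs A ⊆ B, i.e. every element of A is in B (|A ∖ B| = 0) — true.
(c) table 3: |A| = 5, |A ∩ B| = 3; needs |A ∩ B| / |A| > 2/3 — false.
(d) table 5: |A| = 5, |A ∩ B| = 1; needs |A ∩ B| < 2 — true.
(e) table 2: |A| = 6, |A ∩ B| = 3; needs |A ∖ B| = 4 — false.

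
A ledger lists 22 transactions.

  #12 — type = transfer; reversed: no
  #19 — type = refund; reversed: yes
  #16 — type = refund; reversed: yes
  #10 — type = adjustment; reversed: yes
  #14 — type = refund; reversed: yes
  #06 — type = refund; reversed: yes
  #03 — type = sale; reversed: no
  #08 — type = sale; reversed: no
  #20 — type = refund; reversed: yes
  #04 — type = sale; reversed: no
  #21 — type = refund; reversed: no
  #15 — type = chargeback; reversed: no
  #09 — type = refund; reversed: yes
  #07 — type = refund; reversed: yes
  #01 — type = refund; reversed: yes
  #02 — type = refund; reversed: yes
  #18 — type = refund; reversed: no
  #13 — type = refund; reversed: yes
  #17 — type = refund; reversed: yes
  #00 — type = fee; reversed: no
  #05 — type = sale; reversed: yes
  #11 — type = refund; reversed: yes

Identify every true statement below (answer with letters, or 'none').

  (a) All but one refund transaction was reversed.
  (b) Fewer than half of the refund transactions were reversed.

none

|A| = 14, |A ∩ B| = 12, |A ∖ B| = 2.
(a) |A ∖ B| = 1: fails.
(b) |A ∩ B| < |A ∖ B|: fails.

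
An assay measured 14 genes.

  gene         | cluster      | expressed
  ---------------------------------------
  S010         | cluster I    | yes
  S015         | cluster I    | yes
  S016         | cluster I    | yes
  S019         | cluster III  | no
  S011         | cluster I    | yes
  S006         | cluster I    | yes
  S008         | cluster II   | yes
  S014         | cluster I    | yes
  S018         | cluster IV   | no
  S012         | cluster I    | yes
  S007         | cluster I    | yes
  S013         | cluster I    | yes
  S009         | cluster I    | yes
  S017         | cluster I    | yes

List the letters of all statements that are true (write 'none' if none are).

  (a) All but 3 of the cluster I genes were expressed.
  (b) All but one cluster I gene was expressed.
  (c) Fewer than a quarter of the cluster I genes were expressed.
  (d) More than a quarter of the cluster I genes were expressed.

(d)

|A| = 11, |A ∩ B| = 11, |A ∖ B| = 0.
(a) |A ∖ B| = 3: fails.
(b) |A ∖ B| = 1: fails.
(c) |A ∩ B| / |A| < 1/4: fails.
(d) |A ∩ B| / |A| > 1/4: holds.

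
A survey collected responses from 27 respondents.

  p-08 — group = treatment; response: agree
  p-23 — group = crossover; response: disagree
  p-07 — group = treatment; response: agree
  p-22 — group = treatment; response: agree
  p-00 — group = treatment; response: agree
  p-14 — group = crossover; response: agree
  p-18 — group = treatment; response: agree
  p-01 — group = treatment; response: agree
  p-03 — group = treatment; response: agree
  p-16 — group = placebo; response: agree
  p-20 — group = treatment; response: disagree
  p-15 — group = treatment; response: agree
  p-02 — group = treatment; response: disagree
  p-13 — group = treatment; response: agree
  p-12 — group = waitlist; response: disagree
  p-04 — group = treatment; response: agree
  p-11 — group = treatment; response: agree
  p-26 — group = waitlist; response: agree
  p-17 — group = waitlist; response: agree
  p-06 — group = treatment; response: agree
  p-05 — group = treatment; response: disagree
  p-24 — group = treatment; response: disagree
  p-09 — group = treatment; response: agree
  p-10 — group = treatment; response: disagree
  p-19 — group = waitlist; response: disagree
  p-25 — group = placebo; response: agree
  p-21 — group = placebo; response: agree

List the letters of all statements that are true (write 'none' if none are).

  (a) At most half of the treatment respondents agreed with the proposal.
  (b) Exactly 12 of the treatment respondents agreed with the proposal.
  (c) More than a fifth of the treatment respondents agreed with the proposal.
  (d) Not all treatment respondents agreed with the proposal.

(c), (d)

|A| = 18, |A ∩ B| = 13, |A ∖ B| = 5.
(a) |A ∩ B| ≤ |A ∖ B|: fails.
(b) |A ∩ B| = 12: fails.
(c) |A ∩ B| / |A| > 1/5: holds.
(d) A ⊄ B (|A ∖ B| ≥ 1): holds.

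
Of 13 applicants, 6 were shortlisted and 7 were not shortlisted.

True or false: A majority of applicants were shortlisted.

False

Truth condition: |A ∩ B| > |A ∖ B|.
|A| = 13, |A ∩ B| = 6, |A ∖ B| = 7.
6 < 7, so the statement is false.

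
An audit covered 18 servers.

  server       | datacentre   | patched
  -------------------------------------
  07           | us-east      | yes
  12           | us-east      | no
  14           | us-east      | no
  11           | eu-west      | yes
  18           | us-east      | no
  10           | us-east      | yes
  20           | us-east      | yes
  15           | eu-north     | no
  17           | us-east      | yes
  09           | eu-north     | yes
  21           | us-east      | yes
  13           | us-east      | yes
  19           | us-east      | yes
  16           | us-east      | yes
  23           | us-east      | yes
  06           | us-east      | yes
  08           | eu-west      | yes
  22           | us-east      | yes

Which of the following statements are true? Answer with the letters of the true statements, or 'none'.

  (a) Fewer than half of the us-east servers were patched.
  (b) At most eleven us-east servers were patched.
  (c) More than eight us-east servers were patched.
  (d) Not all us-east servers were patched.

|A| = 14, |A ∩ B| = 11, |A ∖ B| = 3.
(a) |A ∩ B| < |A ∖ B|: fails.
(b) |A ∩ B| ≤ 11: holds.
(c) |A ∩ B| > 8: holds.
(d) A ⊄ B (|A ∖ B| ≥ 1): holds.

(b), (c), (d)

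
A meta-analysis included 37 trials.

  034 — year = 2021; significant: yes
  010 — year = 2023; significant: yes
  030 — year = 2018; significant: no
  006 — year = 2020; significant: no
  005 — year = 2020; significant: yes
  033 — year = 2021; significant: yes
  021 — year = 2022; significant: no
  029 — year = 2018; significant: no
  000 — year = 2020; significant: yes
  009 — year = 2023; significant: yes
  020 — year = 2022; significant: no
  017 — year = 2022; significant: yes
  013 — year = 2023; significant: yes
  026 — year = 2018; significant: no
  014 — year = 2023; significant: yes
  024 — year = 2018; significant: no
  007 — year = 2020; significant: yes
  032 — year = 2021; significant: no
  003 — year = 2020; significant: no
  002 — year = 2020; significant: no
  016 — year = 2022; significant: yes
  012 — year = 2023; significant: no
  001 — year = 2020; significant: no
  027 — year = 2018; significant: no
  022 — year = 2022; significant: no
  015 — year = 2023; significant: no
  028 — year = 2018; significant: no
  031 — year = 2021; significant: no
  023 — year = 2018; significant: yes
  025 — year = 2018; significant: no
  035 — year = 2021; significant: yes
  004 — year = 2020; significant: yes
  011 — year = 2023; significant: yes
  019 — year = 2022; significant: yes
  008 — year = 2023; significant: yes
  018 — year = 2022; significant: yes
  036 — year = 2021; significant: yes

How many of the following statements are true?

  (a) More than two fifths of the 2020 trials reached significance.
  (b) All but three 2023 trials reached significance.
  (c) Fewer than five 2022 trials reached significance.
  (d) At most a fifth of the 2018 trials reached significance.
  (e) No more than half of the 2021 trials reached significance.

(a) 2020: |A| = 8, |A ∩ B| = 4; needs |A ∩ B| / |A| > 2/5 — true.
(b) 2023: |A| = 8, |A ∩ B| = 6; needs |A ∖ B| = 3 — false.
(c) 2022: |A| = 7, |A ∩ B| = 4; needs |A ∩ B| < 5 — true.
(d) 2018: |A| = 8, |A ∩ B| = 1; needs |A ∩ B| / |A| ≤ 1/5 — true.
(e) 2021: |A| = 6, |A ∩ B| = 4; needs |A ∩ B| ≤ |A ∖ B| — false.

3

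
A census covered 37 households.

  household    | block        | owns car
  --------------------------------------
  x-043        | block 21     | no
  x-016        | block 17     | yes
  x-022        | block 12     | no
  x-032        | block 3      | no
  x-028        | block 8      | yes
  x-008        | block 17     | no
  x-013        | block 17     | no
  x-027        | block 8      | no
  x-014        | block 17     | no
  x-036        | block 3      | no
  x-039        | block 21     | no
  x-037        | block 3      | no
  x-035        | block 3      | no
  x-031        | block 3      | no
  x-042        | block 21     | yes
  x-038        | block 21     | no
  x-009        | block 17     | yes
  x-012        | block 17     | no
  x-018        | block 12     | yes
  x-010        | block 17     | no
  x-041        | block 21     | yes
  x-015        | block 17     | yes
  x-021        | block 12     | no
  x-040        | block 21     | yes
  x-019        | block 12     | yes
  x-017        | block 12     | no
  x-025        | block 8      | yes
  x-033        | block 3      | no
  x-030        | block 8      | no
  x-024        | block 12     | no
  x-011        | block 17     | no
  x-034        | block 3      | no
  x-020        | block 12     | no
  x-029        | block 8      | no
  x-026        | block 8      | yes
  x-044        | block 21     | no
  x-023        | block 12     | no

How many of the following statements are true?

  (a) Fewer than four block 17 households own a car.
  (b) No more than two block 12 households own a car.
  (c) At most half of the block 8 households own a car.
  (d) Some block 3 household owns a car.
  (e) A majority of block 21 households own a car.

(a) block 17: |A| = 9, |A ∩ B| = 3; needs |A ∩ B| < 4 — true.
(b) block 12: |A| = 8, |A ∩ B| = 2; needs |A ∩ B| ≤ 2 — true.
(c) block 8: |A| = 6, |A ∩ B| = 3; needs |A ∩ B| ≤ |A ∖ B| — true.
(d) block 3: |A| = 7, |A ∩ B| = 0; needs A ∩ B ≠ ∅ (|A ∩ B| ≥ 1) — false.
(e) block 21: |A| = 7, |A ∩ B| = 3; needs |A ∩ B| > |A ∖ B| — false.

3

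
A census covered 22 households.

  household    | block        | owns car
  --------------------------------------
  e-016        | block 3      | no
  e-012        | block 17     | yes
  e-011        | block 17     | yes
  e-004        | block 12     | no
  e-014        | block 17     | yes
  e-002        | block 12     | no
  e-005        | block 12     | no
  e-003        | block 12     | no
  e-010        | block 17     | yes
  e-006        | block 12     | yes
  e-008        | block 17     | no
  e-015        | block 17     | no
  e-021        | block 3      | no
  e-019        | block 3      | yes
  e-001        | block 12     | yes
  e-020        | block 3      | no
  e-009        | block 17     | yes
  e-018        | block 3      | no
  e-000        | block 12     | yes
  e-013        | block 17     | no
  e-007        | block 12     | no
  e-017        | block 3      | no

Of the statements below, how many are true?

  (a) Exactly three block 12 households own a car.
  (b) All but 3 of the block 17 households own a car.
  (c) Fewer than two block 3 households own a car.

3

(a) block 12: |A| = 8, |A ∩ B| = 3; needs |A ∩ B| = 3 — true.
(b) block 17: |A| = 8, |A ∩ B| = 5; needs |A ∖ B| = 3 — true.
(c) block 3: |A| = 6, |A ∩ B| = 1; needs |A ∩ B| < 2 — true.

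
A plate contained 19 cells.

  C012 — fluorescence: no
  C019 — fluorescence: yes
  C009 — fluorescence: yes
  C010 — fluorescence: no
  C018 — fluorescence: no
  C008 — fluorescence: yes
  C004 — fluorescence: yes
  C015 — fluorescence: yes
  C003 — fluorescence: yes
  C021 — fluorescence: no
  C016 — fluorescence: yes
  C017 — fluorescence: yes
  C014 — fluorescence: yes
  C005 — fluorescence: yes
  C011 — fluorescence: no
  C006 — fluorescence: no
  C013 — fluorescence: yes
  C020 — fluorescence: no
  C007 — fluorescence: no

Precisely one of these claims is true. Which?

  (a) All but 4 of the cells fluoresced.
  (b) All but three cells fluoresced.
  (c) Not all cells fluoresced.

|A| = 19, |A ∩ B| = 11, |A ∖ B| = 8.
(a) requires |A ∖ B| = 4: false.
(b) requires |A ∖ B| = 3: false.
(c) requires A ⊄ B (|A ∖ B| ≥ 1): true.

(c)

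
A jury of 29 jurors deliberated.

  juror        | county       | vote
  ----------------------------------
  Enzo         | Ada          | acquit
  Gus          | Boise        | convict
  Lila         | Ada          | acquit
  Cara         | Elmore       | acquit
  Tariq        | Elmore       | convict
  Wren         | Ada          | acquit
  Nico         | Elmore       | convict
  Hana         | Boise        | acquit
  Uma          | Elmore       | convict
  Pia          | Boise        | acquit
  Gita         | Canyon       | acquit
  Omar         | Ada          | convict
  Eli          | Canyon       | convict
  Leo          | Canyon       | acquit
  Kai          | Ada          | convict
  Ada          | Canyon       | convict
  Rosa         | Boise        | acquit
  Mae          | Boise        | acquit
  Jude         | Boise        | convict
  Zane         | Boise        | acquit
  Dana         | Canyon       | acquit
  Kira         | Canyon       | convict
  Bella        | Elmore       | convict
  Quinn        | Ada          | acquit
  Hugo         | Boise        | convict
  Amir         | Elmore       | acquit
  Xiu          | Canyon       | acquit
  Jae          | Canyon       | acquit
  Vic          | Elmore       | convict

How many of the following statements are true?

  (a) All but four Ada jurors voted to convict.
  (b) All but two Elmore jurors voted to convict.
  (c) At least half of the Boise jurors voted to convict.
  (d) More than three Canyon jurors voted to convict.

2

(a) Ada: |A| = 6, |A ∩ B| = 2; needs |A ∖ B| = 4 — true.
(b) Elmore: |A| = 7, |A ∩ B| = 5; needs |A ∖ B| = 2 — true.
(c) Boise: |A| = 8, |A ∩ B| = 3; needs |A ∩ B| ≥ |A ∖ B| — false.
(d) Canyon: |A| = 8, |A ∩ B| = 3; needs |A ∩ B| > 3 — false.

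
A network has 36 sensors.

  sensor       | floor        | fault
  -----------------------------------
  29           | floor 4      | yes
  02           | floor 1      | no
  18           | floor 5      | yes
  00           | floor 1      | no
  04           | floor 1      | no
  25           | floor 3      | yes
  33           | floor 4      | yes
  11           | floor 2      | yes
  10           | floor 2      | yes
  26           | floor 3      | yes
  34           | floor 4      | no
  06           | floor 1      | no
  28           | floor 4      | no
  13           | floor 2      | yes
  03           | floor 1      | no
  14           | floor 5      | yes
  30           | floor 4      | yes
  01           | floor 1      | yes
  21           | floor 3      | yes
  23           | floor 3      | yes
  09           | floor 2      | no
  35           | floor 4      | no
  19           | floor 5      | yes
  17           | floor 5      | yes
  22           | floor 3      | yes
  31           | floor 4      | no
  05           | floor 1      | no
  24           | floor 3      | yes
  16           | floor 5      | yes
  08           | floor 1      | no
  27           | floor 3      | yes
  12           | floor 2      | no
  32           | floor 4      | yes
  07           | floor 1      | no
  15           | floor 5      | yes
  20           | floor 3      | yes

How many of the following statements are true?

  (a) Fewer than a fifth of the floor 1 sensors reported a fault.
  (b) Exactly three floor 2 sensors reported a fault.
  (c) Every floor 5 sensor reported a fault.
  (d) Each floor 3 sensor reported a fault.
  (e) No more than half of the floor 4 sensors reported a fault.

5

(a) floor 1: |A| = 9, |A ∩ B| = 1; needs |A ∩ B| / |A| < 1/5 — true.
(b) floor 2: |A| = 5, |A ∩ B| = 3; needs |A ∩ B| = 3 — true.
(c) floor 5: |A| = 6, |A ∩ B| = 6; needs A ⊆ B, i.e. every element of A is in B (|A ∖ B| = 0) — true.
(d) floor 3: |A| = 8, |A ∩ B| = 8; needs A ⊆ B, i.e. every element of A is in B (|A ∖ B| = 0) — true.
(e) floor 4: |A| = 8, |A ∩ B| = 4; needs |A ∩ B| ≤ |A ∖ B| — true.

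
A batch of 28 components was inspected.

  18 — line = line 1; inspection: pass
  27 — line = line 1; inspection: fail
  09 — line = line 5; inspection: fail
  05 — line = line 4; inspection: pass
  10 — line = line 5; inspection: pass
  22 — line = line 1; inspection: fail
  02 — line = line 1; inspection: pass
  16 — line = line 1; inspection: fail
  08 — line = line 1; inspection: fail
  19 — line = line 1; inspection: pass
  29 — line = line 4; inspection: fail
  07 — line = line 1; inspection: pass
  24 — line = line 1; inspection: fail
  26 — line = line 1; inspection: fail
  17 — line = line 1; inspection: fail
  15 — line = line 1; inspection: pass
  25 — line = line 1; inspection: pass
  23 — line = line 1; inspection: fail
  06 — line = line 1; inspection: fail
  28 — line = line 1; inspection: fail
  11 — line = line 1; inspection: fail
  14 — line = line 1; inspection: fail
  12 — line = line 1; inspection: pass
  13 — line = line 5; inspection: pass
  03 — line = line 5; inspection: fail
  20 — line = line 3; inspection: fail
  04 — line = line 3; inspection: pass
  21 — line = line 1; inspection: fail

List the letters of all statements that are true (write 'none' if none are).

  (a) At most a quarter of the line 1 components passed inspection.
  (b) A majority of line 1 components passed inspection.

|A| = 20, |A ∩ B| = 7, |A ∖ B| = 13.
(a) |A ∩ B| / |A| ≤ 1/4: fails.
(b) |A ∩ B| > |A ∖ B|: fails.

none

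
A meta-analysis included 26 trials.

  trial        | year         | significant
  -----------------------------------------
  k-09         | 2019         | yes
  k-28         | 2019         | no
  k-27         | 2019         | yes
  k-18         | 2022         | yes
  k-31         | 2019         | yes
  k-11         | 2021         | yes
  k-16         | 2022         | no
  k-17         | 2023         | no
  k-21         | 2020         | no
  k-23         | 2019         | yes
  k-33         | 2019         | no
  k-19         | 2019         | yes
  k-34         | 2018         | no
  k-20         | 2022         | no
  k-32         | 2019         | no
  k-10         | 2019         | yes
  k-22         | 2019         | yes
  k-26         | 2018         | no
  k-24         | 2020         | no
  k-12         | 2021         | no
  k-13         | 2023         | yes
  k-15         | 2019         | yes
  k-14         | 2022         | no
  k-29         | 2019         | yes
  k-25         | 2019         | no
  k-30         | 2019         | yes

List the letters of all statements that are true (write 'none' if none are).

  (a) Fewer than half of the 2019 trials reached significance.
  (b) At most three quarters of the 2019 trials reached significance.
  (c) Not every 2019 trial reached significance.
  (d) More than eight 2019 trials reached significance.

|A| = 14, |A ∩ B| = 10, |A ∖ B| = 4.
(a) |A ∩ B| < |A ∖ B|: fails.
(b) |A ∩ B| / |A| ≤ 3/4: holds.
(c) A ⊄ B (|A ∖ B| ≥ 1): holds.
(d) |A ∩ B| > 8: holds.

(b), (c), (d)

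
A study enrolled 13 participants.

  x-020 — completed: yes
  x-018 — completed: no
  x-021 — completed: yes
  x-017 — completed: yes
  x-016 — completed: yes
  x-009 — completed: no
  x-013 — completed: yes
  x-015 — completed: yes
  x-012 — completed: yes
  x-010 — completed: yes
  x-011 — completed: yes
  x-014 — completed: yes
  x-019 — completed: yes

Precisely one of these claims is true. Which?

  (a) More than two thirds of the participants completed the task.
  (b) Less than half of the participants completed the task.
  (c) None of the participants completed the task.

|A| = 13, |A ∩ B| = 11, |A ∖ B| = 2.
(a) requires |A ∩ B| / |A| > 2/3: true.
(b) requires |A ∩ B| < |A ∖ B|: false.
(c) requires A ∩ B = ∅ (|A ∩ B| = 0): false.

(a)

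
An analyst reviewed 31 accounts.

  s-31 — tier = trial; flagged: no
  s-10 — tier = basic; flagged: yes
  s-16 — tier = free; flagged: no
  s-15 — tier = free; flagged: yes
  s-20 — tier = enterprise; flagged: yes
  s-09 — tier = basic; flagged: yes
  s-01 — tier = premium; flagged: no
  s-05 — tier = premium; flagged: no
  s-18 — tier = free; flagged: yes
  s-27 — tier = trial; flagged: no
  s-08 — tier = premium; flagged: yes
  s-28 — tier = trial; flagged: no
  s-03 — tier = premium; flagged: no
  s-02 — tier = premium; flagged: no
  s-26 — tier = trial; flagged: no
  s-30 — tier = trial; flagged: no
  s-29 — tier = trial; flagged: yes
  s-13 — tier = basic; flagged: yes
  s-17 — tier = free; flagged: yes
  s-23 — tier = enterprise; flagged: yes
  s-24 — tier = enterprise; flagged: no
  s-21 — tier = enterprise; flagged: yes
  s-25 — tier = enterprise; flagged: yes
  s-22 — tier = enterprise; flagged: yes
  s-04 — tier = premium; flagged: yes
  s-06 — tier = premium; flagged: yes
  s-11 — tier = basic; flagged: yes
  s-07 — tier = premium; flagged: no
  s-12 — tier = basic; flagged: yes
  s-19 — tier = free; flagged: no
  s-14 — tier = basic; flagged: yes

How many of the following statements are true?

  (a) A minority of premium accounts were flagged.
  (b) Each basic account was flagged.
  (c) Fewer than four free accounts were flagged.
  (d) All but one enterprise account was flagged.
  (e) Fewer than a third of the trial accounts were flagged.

(a) premium: |A| = 8, |A ∩ B| = 3; needs |A ∩ B| < |A ∖ B| — true.
(b) basic: |A| = 6, |A ∩ B| = 6; needs A ⊆ B, i.e. every element of A is in B (|A ∖ B| = 0) — true.
(c) free: |A| = 5, |A ∩ B| = 3; needs |A ∩ B| < 4 — true.
(d) enterprise: |A| = 6, |A ∩ B| = 5; needs |A ∖ B| = 1 — true.
(e) trial: |A| = 6, |A ∩ B| = 1; needs |A ∩ B| / |A| < 1/3 — true.

5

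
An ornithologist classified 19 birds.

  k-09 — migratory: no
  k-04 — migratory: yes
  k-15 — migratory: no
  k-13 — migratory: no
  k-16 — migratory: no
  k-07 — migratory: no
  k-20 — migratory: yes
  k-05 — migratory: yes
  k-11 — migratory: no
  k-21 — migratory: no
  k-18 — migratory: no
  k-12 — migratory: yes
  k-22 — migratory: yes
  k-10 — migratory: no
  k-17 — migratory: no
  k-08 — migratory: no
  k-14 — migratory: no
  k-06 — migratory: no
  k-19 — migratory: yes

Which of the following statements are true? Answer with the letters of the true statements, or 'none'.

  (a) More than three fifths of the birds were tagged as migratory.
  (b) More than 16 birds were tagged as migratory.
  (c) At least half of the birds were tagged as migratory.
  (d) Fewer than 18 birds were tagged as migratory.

(d)

|A| = 19, |A ∩ B| = 6, |A ∖ B| = 13.
(a) |A ∩ B| / |A| > 3/5: fails.
(b) |A ∩ B| > 16: fails.
(c) |A ∩ B| ≥ |A ∖ B|: fails.
(d) |A ∩ B| < 18: holds.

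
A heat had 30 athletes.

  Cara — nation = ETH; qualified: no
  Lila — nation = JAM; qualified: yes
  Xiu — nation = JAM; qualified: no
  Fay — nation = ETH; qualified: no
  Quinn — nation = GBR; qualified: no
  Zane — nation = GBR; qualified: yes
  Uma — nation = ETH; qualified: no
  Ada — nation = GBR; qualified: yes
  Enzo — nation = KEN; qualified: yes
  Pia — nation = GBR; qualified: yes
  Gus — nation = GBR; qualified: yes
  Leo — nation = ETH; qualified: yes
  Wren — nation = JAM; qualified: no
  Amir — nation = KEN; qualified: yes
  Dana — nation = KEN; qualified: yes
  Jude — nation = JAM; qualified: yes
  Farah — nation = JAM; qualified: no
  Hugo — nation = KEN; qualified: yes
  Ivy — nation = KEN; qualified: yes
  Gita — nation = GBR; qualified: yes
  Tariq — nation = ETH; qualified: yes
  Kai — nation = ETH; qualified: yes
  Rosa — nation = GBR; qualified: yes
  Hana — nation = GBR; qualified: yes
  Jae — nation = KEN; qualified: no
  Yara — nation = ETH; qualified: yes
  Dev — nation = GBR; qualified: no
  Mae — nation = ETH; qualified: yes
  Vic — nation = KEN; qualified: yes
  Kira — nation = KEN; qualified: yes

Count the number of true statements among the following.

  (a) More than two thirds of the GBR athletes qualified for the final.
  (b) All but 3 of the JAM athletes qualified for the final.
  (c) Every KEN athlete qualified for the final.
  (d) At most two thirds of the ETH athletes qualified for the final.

3

(a) GBR: |A| = 9, |A ∩ B| = 7; needs |A ∩ B| / |A| > 2/3 — true.
(b) JAM: |A| = 5, |A ∩ B| = 2; needs |A ∖ B| = 3 — true.
(c) KEN: |A| = 8, |A ∩ B| = 7; needs A ⊆ B, i.e. every element of A is in B (|A ∖ B| = 0) — false.
(d) ETH: |A| = 8, |A ∩ B| = 5; needs |A ∩ B| / |A| ≤ 2/3 — true.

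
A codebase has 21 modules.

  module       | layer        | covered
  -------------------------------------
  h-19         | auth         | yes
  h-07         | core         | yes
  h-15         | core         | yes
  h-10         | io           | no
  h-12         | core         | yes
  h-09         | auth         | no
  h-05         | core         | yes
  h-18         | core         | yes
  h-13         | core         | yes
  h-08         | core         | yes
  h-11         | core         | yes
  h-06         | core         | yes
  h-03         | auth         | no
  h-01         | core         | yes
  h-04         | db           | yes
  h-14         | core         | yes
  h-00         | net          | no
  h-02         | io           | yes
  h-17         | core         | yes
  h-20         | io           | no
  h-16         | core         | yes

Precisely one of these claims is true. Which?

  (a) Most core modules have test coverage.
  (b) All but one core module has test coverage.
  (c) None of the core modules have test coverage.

|A| = 13, |A ∩ B| = 13, |A ∖ B| = 0.
(a) requires |A ∩ B| > |A ∖ B|: true.
(b) requires |A ∖ B| = 1: false.
(c) requires A ∩ B = ∅ (|A ∩ B| = 0): false.

(a)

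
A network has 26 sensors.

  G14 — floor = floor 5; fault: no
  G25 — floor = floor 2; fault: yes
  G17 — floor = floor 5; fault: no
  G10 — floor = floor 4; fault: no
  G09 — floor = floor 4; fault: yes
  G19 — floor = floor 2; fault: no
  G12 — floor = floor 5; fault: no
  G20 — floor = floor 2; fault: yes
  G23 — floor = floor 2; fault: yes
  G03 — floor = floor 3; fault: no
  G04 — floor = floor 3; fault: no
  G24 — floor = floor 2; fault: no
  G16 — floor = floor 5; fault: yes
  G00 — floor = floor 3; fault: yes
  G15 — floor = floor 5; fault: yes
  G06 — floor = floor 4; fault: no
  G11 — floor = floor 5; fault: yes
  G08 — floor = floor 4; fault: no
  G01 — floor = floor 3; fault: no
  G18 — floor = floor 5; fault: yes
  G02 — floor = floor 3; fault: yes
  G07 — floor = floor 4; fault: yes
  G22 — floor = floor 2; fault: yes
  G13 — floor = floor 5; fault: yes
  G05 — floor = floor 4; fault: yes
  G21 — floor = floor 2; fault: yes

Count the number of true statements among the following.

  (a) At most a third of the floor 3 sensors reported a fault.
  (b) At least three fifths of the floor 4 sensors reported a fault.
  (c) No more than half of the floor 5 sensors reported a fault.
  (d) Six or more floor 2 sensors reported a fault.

(a) floor 3: |A| = 5, |A ∩ B| = 2; needs |A ∩ B| / |A| ≤ 1/3 — false.
(b) floor 4: |A| = 6, |A ∩ B| = 3; needs |A ∩ B| / |A| ≥ 3/5 — false.
(c) floor 5: |A| = 8, |A ∩ B| = 5; needs |A ∩ B| ≤ |A ∖ B| — false.
(d) floor 2: |A| = 7, |A ∩ B| = 5; needs |A ∩ B| ≥ 6 — false.

0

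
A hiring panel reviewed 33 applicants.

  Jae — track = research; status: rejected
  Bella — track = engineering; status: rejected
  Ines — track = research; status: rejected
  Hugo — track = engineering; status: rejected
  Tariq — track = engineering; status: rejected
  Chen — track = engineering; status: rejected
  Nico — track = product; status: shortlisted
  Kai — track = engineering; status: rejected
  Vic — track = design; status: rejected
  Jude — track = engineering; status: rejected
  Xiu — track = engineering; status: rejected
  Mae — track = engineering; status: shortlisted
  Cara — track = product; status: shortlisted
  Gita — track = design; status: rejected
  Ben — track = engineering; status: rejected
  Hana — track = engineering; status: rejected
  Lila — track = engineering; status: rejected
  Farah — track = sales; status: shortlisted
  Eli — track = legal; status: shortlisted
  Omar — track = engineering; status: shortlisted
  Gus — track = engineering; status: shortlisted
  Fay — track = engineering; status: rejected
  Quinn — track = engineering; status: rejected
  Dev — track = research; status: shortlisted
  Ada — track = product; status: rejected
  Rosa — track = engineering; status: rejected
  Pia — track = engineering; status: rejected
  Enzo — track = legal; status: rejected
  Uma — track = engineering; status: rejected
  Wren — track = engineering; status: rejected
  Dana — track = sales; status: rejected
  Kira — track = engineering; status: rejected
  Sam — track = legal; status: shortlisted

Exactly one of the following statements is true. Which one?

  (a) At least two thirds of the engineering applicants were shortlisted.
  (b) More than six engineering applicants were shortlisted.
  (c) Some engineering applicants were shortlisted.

|A| = 20, |A ∩ B| = 3, |A ∖ B| = 17.
(a) requires |A ∩ B| / |A| ≥ 2/3: false.
(b) requires |A ∩ B| > 6: false.
(c) requires A ∩ B ≠ ∅ (|A ∩ B| ≥ 1): true.

(c)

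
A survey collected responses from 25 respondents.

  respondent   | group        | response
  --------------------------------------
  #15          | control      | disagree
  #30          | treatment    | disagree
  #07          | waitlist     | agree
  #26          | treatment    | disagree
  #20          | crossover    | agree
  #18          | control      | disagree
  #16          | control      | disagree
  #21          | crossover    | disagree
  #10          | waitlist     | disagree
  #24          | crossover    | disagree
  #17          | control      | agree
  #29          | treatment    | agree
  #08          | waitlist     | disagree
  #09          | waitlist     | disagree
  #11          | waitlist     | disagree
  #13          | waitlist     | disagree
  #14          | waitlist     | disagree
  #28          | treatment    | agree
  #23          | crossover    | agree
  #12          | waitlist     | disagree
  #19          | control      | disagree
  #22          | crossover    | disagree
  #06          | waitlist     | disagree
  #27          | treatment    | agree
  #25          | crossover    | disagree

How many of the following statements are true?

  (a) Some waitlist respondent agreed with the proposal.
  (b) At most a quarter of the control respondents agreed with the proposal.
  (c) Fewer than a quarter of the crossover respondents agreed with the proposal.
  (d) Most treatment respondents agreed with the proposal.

(a) waitlist: |A| = 9, |A ∩ B| = 1; needs A ∩ B ≠ ∅ (|A ∩ B| ≥ 1) — true.
(b) control: |A| = 5, |A ∩ B| = 1; needs |A ∩ B| / |A| ≤ 1/4 — true.
(c) crossover: |A| = 6, |A ∩ B| = 2; needs |A ∩ B| / |A| < 1/4 — false.
(d) treatment: |A| = 5, |A ∩ B| = 3; needs |A ∩ B| > |A ∖ B| — true.

3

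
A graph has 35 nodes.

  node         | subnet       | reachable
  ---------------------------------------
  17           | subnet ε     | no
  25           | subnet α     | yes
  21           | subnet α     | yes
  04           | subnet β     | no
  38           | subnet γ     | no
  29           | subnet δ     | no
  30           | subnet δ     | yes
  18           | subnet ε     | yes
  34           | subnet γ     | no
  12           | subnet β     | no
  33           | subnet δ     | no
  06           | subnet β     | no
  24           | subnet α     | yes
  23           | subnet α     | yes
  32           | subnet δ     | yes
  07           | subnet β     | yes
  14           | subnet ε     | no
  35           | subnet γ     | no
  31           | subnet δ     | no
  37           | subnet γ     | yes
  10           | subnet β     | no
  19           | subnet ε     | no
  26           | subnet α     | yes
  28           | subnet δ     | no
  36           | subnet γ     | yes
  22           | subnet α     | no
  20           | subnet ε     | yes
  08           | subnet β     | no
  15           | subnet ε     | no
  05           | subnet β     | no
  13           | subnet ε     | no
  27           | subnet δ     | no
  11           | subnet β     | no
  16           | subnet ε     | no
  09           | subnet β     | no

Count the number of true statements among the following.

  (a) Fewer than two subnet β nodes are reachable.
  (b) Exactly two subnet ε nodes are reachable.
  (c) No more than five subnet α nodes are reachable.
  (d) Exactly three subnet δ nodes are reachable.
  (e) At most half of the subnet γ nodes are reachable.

4

(a) subnet β: |A| = 9, |A ∩ B| = 1; needs |A ∩ B| < 2 — true.
(b) subnet ε: |A| = 8, |A ∩ B| = 2; needs |A ∩ B| = 2 — true.
(c) subnet α: |A| = 6, |A ∩ B| = 5; needs |A ∩ B| ≤ 5 — true.
(d) subnet δ: |A| = 7, |A ∩ B| = 2; needs |A ∩ B| = 3 — false.
(e) subnet γ: |A| = 5, |A ∩ B| = 2; needs |A ∩ B| ≤ |A ∖ B| — true.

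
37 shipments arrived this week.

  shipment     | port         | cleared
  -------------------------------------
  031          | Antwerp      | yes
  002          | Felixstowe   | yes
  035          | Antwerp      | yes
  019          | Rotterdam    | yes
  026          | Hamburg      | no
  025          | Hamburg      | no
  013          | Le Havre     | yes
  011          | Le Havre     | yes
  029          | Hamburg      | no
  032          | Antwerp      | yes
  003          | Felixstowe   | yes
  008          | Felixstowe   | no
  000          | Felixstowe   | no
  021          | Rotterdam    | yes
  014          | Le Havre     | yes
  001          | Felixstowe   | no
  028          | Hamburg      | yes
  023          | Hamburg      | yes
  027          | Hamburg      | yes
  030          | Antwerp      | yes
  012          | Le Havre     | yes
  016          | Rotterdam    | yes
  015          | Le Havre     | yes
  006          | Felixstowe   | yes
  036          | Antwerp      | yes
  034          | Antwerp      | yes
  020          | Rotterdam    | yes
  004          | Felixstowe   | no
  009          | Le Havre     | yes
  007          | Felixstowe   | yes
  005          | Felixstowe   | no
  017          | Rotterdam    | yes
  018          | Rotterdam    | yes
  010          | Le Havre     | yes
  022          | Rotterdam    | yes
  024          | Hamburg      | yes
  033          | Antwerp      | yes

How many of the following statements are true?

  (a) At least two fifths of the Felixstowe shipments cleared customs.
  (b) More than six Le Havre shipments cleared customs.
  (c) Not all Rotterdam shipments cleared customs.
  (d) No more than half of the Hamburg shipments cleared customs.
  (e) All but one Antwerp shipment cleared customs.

(a) Felixstowe: |A| = 9, |A ∩ B| = 4; needs |A ∩ B| / |A| ≥ 2/5 — true.
(b) Le Havre: |A| = 7, |A ∩ B| = 7; needs |A ∩ B| > 6 — true.
(c) Rotterdam: |A| = 7, |A ∩ B| = 7; needs A ⊄ B (|A ∖ B| ≥ 1) — false.
(d) Hamburg: |A| = 7, |A ∩ B| = 4; needs |A ∩ B| ≤ |A ∖ B| — false.
(e) Antwerp: |A| = 7, |A ∩ B| = 7; needs |A ∖ B| = 1 — false.

2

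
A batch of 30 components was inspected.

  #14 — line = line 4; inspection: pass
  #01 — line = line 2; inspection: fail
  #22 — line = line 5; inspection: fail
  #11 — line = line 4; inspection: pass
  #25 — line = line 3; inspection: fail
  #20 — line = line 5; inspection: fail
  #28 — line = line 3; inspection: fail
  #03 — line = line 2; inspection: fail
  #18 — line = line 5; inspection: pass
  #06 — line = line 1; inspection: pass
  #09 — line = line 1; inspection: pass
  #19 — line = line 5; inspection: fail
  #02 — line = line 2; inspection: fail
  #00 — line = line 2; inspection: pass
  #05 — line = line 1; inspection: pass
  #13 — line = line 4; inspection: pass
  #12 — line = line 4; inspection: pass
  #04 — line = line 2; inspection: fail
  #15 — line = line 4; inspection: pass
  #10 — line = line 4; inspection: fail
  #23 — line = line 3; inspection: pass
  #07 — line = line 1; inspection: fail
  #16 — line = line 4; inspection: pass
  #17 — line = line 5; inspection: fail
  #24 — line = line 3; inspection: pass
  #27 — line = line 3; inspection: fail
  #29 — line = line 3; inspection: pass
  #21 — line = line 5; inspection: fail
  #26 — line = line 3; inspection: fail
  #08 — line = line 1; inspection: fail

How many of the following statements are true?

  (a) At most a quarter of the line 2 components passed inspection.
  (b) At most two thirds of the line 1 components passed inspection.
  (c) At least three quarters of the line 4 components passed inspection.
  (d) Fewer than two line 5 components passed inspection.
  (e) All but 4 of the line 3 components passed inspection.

(a) line 2: |A| = 5, |A ∩ B| = 1; needs |A ∩ B| / |A| ≤ 1/4 — true.
(b) line 1: |A| = 5, |A ∩ B| = 3; needs |A ∩ B| / |A| ≤ 2/3 — true.
(c) line 4: |A| = 7, |A ∩ B| = 6; needs |A ∩ B| / |A| ≥ 3/4 — true.
(d) line 5: |A| = 6, |A ∩ B| = 1; needs |A ∩ B| < 2 — true.
(e) line 3: |A| = 7, |A ∩ B| = 3; needs |A ∖ B| = 4 — true.

5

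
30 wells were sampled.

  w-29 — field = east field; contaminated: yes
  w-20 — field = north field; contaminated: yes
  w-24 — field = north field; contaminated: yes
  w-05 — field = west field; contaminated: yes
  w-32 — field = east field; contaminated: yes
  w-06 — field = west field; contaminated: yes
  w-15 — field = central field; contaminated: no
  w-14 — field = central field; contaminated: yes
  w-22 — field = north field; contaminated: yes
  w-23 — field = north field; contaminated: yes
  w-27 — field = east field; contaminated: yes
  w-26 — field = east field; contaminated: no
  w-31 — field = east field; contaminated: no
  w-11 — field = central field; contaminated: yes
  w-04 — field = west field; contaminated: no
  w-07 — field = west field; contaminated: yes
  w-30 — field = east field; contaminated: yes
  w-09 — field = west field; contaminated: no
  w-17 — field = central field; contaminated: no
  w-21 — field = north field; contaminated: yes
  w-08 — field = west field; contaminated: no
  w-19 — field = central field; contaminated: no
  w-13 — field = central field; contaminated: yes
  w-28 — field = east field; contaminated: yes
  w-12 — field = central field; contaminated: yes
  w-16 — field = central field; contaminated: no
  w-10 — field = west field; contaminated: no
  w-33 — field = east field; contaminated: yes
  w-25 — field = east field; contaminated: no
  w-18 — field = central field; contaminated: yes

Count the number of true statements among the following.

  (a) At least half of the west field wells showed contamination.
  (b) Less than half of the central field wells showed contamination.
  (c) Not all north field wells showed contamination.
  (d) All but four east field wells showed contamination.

0

(a) west field: |A| = 7, |A ∩ B| = 3; needs |A ∩ B| ≥ |A ∖ B| — false.
(b) central field: |A| = 9, |A ∩ B| = 5; needs |A ∩ B| < |A ∖ B| — false.
(c) north field: |A| = 5, |A ∩ B| = 5; needs A ⊄ B (|A ∖ B| ≥ 1) — false.
(d) east field: |A| = 9, |A ∩ B| = 6; needs |A ∖ B| = 4 — false.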